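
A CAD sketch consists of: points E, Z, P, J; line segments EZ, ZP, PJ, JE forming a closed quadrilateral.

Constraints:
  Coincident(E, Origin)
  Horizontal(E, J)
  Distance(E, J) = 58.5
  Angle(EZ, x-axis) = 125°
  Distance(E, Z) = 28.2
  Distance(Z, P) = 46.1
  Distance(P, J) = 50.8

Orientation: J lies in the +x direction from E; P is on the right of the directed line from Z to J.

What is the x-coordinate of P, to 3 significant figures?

9.93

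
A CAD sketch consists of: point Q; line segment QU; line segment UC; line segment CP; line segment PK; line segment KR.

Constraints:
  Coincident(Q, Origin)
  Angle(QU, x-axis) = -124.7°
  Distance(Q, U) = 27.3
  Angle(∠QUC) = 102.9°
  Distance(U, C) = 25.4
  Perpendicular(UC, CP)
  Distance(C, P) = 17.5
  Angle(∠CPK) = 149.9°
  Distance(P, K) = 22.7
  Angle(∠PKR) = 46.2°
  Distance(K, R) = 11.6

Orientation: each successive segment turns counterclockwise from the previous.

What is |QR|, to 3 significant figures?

16.9

∠CPK = 149.9° gives PK at 72.5° from the x-axis; with |PK| = 22.7, K = (21.3, -7.75). ∠PKR = 46.2° gives KR at -154° from the x-axis; with |KR| = 11.6, R = (10.9, -12.9). Then |QR| = |R − Q| = 16.9.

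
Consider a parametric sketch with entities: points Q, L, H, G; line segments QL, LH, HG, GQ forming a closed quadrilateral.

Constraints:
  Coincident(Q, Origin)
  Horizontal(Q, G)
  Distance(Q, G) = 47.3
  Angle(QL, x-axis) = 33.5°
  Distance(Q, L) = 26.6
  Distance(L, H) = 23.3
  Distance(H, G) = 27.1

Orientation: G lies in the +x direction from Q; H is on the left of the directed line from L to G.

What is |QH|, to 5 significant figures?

49.886

Q is at the origin; QG is horizontal with |QG| = 47.3 and G in +x, so G = (47.3, 0). QL runs at 33.5° with |QL| = 26.6, so L = (22.181, 14.682). H is determined by |LH| = 23.3 and |HG| = 27.1 together: it lies at the intersection of circle(L, 23.3) and circle(G, 27.1). With |LG| = 29.095, the foot of the radical line on LG is 11.256 from L and the perpendicular offset is √(23.3² − 11.256²) = 20.401. Taking the left-of-LG solution: H = (42.194, 26.615).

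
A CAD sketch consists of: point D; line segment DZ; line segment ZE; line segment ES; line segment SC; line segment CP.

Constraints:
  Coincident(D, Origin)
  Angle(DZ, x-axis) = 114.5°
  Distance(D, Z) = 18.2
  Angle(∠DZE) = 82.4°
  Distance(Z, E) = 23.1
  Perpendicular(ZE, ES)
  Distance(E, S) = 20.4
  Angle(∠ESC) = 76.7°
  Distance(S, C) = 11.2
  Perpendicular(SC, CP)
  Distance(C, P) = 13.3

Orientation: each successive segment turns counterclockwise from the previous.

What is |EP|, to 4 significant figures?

9.235

D is at the origin; DZ runs at 114.5° with length 18.2, so Z = (-7.547, 16.56). ∠DZE = 82.4° gives ZE at -147.9° from the x-axis; with |ZE| = 23.1, E = (-27.12, 4.286). The perpendicularity gives ES at right angles to ZE, so ES runs at -57.90°; with |ES| = 20.4, S = (-16.28, -13.00). ∠ESC = 76.7° gives SC at 45.40° from the x-axis; with |SC| = 11.2, C = (-8.411, -5.021). SC is perpendicular to CP, so CP runs at 135.4°; with |CP| = 13.3, P = (-17.88, 4.318). Then |EP| = |P − E| = 9.235.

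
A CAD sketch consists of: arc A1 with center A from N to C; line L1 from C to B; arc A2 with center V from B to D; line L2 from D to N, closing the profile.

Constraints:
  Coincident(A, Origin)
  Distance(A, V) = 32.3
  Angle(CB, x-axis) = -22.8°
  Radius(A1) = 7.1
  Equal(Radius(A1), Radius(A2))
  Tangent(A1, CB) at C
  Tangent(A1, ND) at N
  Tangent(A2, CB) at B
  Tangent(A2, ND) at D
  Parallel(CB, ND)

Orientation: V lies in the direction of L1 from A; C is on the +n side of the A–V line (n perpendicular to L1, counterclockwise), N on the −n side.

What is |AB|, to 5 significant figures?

33.071

The slot axis is L1's direction at -22.8°, so u = (cos -22.8°, sin -22.8°) = (0.92186, -0.38752) and n = (−sin -22.8°, cos -22.8°) = (0.38752, 0.92186). A is at the origin and V lies 32.3 along u from A, so V = 32.3·u = (29.776, -12.517). Tangency of A1 to both parallel lines with radius 7.1 puts C and N at A ± 7.1·n: C = (2.7514, 6.5452), N = (-2.7514, -6.5452). Equal radii place B and D the same way about V: B = V + 7.1·n = (32.528, -5.9715), D = V − 7.1·n = (27.025, -19.062). Then |AB| = |B − A| = 33.071.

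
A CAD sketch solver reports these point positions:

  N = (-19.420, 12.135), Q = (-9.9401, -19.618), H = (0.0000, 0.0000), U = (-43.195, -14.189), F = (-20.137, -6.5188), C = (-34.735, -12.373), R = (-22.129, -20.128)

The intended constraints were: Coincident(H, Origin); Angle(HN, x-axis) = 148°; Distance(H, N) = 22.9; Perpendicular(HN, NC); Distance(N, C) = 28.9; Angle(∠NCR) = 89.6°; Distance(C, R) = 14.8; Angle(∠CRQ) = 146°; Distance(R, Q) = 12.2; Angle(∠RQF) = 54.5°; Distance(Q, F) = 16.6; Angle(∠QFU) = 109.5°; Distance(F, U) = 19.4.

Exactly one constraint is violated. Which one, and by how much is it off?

Distance(F, U) = 19.4 — off by 4.90.

H = (0.00, 0.00) ✓; HN at 148.0° ✓; |HN| = 22.90 ✓; ∠(HN, NC) = 90.00° ✓; |NC| = 28.90 ✓; ∠NCR = 89.60° ✓; |CR| = 14.80 ✓; ∠CRQ = 146.0° ✓; |RQ| = 12.20 ✓; ∠RQF = 54.50° ✓; |QF| = 16.60 ✓; ∠QFU = 109.5° ✓; |FU| = 24.30 ✗.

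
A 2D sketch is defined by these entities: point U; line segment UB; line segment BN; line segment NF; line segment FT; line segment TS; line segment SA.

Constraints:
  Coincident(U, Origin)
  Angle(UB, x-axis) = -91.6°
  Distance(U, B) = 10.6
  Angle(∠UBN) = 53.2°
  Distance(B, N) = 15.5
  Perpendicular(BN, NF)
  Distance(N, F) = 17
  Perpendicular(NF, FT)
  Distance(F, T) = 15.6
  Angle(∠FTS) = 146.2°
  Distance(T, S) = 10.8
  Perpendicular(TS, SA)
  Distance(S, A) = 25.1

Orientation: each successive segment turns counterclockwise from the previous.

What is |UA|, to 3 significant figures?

18.4

∠FTS = 146.2° gives TS at -111° from the x-axis; with |TS| = 10.8, S = (-14.0, -6.84). TS ⟂ SA, so SA runs at -21.0°; with |SA| = 25.1, A = (9.39, -15.8). Then |UA| = |A − U| = 18.4.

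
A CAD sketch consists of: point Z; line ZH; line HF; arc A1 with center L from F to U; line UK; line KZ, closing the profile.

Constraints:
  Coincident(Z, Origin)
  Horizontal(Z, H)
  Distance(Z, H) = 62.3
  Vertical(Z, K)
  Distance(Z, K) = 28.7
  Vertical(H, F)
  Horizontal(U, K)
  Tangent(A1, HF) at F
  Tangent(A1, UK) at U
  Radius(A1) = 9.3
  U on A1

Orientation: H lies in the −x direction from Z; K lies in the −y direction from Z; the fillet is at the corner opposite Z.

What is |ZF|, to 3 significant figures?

65.3

Z is at the origin; Z and H share the same y with |ZH| = 62.3 and H on the −x side, so H = (-62.3, 0.00). ZK is vertical with |ZK| = 28.7 and K on the −y side, so K = (0.00, -28.7). The virtual corner opposite Z is at (-62.3, -28.7). A1 meets HF tangentially, so LF is at right angles to HF and A1 meets UK tangentially, so LU is at right angles to UK, with radius 9.3, so the center L sits 9.3 in from both sides at L = (-53.0, -19.4). That places the tangent points at F = (-62.3, -19.4) on HF and U = (-53.0, -28.7) on UK. Then |ZF| = |F − Z| = 65.3.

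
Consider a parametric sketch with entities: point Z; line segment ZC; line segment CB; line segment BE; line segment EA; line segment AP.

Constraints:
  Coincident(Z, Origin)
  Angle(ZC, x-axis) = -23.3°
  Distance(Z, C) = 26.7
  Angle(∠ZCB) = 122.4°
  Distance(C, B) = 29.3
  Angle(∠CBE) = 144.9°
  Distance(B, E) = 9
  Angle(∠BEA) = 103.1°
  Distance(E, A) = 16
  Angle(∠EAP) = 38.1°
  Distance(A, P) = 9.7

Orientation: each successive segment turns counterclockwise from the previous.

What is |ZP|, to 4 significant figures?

43.92

Z is at the origin; ZC runs at -23.3° with length 26.7, so C = (24.52, -10.56). ∠ZCB = 122.4° gives CB at 34.30° from the x-axis; with |CB| = 29.3, B = (48.73, 5.950). ∠CBE = 144.9° gives BE at 69.40° from the x-axis; with |BE| = 9.0, E = (51.89, 14.37). ∠BEA = 103.1° gives EA at 146.3° from the x-axis; with |EA| = 16.0, A = (38.58, 23.25). ∠EAP = 38.1° gives AP at -71.80° from the x-axis; with |AP| = 9.7, P = (41.61, 14.04). Then |ZP| = |P − Z| = 43.92.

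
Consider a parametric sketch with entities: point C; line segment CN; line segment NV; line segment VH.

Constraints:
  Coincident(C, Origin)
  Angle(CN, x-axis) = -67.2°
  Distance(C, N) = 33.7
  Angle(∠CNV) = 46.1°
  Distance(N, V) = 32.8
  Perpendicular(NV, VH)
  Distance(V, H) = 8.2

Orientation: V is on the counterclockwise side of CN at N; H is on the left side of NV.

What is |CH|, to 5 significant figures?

18.645

C is at the origin; CN runs at -67.2° with length 33.7, so N = 33.7·(cos -67.2°, sin -67.2°) = (13.059, -31.067). ∠CNV = 46.1°, so NV runs at -67.2° + (180° − 46.1°) = 66.700° from the x-axis; with |NV| = 32.8, V = N + 32.8·(cos 66.700°, sin 66.700°) = (26.033, -0.94175). The perpendicularity gives VH at right angles to NV; with |VH| = 8.2 on the left of NV, H = V + 8.2·(-0.91845, 0.39555) = (18.502, 2.3017). Then |CH| = |H − C| = 18.645.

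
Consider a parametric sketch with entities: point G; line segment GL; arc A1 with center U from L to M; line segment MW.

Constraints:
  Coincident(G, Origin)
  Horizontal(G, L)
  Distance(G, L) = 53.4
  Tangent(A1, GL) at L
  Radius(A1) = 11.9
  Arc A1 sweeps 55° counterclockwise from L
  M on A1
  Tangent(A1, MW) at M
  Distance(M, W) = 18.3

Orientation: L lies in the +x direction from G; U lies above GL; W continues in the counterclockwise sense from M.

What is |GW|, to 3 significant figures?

76.3

G is at the origin; GL is horizontal with |GL| = 53.4 and L on the +x side, so L = (53.4, 0.00). Since A1 is tangent to GL there, UL ⟂ GL, so U = L + (0, 11.9) = (53.4, 11.9). On A1, L sits at bearing -90° from U; a 55° counterclockwise sweep puts M at bearing -35°, so M = U + 11.9·(cos -35°, sin -35°) = (63.1, 5.07). Tangency of A1 to MW means the radius UM is perpendicular to MW, so MW runs along (−sin -35°, cos -35°); with |MW| = 18.3, W = (73.6, 20.1). Then |GW| = |W − G| = 76.3.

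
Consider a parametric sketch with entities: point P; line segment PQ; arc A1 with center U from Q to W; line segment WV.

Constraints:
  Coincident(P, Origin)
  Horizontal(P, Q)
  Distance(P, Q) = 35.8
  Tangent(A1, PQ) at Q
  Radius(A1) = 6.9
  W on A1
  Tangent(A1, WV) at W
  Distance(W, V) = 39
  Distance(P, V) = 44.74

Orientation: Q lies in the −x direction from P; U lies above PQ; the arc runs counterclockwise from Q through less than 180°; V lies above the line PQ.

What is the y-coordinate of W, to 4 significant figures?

4.659

Checks: |UW| = 6.900 ✓; ∠(UW, WV) = 90.00° ✓; |WV| = 39.00 ✓; |PV| = 44.74 ✓.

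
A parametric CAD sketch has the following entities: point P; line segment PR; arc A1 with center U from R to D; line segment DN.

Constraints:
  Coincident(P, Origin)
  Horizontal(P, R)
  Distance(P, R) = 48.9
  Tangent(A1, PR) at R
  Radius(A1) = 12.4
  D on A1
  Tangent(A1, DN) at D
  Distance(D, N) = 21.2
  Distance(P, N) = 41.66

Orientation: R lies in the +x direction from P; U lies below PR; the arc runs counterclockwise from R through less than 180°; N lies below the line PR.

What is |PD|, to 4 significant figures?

38.10

Checks: |PR| = 48.90 ✓; |UD| = 12.40 ✓; ∠(UD, DN) = 90.00° ✓; |DN| = 21.20 ✓; |PN| = 41.66 ✓.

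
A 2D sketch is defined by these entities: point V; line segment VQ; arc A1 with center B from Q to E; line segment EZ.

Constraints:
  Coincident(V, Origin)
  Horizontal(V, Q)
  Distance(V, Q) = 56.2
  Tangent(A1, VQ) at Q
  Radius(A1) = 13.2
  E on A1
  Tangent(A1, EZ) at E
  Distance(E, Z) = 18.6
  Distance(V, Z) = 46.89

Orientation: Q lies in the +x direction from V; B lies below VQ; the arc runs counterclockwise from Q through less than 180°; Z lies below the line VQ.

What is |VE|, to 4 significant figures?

44.56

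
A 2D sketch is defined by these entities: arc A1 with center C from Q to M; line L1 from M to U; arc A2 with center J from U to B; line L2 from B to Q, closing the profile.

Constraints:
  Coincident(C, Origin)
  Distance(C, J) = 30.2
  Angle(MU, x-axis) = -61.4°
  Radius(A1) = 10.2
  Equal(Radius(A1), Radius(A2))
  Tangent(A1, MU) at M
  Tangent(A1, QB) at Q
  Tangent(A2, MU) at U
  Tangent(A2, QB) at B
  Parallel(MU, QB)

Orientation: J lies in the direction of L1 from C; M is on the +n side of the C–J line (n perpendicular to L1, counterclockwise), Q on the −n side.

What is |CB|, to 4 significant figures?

31.88

Tangency of A1 to both parallel lines with radius 10.2 puts M and Q at C ± 10.2·n: M = (8.955, 4.883), Q = (-8.955, -4.883). Equal radii place U and B the same way about J: U = J + 10.2·n = (23.41, -21.63), B = J − 10.2·n = (5.501, -31.40). Then |CB| = |B − C| = 31.88.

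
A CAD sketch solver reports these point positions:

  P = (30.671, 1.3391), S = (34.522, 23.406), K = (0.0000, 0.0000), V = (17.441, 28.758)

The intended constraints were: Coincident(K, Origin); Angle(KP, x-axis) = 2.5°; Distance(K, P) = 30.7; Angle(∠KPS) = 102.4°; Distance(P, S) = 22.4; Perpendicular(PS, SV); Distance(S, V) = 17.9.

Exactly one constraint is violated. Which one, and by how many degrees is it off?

Perpendicular(PS, SV) — off by 7.50°.

K = (0.00, 0.00) ✓; KP at 2.500° ✓; |KP| = 30.70 ✓; ∠KPS = 102.4° ✓; |PS| = 22.40 ✓; ∠(PS, SV) = 82.50° ✗; |SV| = 17.90 ✓.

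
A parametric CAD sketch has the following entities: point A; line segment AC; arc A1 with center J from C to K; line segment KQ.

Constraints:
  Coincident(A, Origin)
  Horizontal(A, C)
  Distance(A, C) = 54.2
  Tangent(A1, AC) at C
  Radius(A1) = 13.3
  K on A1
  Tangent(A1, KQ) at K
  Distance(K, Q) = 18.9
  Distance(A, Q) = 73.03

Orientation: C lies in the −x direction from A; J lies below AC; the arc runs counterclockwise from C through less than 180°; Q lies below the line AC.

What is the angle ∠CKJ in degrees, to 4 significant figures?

40.93°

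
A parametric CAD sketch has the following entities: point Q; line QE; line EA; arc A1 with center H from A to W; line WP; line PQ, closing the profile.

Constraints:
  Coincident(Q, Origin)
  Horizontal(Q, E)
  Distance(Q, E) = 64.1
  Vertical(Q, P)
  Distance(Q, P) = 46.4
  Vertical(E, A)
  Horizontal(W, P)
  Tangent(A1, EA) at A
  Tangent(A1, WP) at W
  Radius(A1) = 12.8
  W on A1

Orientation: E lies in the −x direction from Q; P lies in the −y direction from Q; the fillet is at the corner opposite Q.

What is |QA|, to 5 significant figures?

72.372

Q is at the origin; Q and E share the same y with |QE| = 64.1 and E on the −x side, so E = (-64.100, 0.0000). Q and P share the same x with |QP| = 46.4 and P on the −y side, so P = (0.0000, -46.400). The virtual corner opposite Q is at (-64.100, -46.400). Tangency of A1 to EA means the radius HA is perpendicular to EA and since A1 is tangent to WP there, HW ⟂ WP, with radius 12.8, so the center H sits 12.8 in from both sides at H = (-51.300, -33.600). That places the tangent points at A = (-64.100, -33.600) on EA and W = (-51.300, -46.400) on WP. Then |QA| = |A − Q| = 72.372.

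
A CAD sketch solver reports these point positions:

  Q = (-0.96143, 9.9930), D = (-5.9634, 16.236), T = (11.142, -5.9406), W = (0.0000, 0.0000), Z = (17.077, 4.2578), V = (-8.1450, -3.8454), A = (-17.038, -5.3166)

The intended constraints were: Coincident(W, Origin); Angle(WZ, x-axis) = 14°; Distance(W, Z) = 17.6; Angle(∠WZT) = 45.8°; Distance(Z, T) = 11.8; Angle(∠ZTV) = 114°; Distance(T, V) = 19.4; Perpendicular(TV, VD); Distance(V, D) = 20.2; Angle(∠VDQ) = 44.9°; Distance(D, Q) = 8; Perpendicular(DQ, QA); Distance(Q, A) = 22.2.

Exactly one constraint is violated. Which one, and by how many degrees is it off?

Perpendicular(DQ, QA) — off by 4.90°.

W = (0.00, 0.00) ✓; WZ at 14.00° ✓; |WZ| = 17.60 ✓; ∠WZT = 45.80° ✓; |ZT| = 11.80 ✓; ∠ZTV = 114.0° ✓; |TV| = 19.40 ✓; ∠(TV, VD) = 90.00° ✓; |VD| = 20.20 ✓; ∠VDQ = 44.90° ✓; |DQ| = 8.000 ✓; ∠(DQ, QA) = 85.10° ✗; |QA| = 22.20 ✓.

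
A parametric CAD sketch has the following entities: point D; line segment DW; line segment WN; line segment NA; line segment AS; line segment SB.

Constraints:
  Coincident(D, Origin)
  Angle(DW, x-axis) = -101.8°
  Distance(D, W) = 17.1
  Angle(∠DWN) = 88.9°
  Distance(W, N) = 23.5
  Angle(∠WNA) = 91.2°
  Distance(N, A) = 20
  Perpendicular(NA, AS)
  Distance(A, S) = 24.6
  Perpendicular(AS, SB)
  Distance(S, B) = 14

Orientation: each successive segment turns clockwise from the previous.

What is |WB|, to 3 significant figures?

6.59

NA is perpendicular to AS, so AS runs at -11.7°; with |AS| = 24.6, S = (1.74, 3.10). AS is perpendicular to SB, so SB runs at -102°; with |SB| = 14.0, B = (-1.10, -10.6). Then |WB| = |B − W| = 6.59.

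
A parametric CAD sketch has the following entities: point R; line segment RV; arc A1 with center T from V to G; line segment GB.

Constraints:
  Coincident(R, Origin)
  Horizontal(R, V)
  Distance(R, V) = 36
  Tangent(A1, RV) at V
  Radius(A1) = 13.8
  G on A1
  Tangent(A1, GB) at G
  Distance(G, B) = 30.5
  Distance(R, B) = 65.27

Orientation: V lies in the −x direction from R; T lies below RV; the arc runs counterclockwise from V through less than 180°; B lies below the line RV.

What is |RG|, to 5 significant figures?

51.985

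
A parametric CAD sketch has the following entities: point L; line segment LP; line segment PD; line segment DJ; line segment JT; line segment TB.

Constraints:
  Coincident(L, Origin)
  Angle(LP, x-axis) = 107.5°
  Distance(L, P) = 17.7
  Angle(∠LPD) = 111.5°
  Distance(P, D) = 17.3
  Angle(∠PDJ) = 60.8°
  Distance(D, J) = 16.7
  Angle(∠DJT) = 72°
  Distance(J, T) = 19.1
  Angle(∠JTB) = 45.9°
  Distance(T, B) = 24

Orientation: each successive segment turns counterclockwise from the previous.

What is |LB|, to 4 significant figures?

30.77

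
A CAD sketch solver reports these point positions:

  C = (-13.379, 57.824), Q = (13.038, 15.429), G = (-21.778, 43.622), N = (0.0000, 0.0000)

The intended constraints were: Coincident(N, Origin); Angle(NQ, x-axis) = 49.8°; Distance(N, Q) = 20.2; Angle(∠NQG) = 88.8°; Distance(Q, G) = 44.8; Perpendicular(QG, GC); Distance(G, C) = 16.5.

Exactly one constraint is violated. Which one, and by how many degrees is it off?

Perpendicular(QG, GC) — off by 8.40°.

N = (0.00, 0.00) ✓; NQ at 49.80° ✓; |NQ| = 20.20 ✓; ∠NQG = 88.80° ✓; |QG| = 44.80 ✓; ∠(QG, GC) = 81.60° ✗; |GC| = 16.50 ✓.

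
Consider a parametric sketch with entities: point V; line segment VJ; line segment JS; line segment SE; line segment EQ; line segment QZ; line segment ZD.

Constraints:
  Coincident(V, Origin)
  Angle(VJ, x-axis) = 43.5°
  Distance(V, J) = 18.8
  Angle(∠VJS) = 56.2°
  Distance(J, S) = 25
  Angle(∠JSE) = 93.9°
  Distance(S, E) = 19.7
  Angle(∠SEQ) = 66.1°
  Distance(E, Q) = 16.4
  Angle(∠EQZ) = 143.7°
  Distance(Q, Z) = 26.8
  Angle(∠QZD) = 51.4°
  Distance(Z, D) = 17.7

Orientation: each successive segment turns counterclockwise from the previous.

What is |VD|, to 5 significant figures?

22.595

∠EQZ = 143.7° gives QZ at 43.600° from the x-axis; with |QZ| = 26.8, Z = (19.295, 20.124). ∠QZD = 51.4° gives ZD at 172.20° from the x-axis; with |ZD| = 17.7, D = (1.7593, 22.526). Then |VD| = |D − V| = 22.595.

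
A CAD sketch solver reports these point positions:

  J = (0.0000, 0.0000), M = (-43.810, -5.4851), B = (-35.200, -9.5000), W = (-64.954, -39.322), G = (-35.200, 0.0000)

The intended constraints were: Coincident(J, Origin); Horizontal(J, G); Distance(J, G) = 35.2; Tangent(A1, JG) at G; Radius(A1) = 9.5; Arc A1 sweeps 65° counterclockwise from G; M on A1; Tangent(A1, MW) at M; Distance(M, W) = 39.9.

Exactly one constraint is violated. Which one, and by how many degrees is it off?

Tangent(A1, MW) at M — off by 7.00°.

J = (0.00, 0.00) ✓; J.y = 0.00, G.y = 0.00 ✓; |JG| = 35.20 ✓; ∠(BG, GJ) = 90.00° ✓; |BG| = 9.500 ✓; bearing(B→M) − bearing(B→G) = 65.00° ✓; |BM| = 9.500 ✓; ∠(BM, MW) = 97.00° ✗; |MW| = 39.90 ✓.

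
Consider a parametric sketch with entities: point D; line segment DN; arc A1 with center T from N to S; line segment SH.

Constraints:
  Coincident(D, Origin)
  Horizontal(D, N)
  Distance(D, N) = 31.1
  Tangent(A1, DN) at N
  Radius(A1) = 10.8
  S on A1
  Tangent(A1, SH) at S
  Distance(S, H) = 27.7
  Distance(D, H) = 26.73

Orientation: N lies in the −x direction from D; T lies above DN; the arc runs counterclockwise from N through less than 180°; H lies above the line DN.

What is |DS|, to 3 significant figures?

22.9

D is at the origin; DN is horizontal with |DN| = 31.1 and N on the −x side, so N = (-31.1, 0.00). A1 meets DN tangentially, so TN is at right angles to DN, so T = N + (0, 10.8) = (-31.1, 10.8). Since TS ⟂ SH (tangency), |TH| = √(10.8² + 27.7²) = 29.7 regardless of where S sits on A1. So H lies on both circle(D, 26.73) and circle(T, 29.7); the above-DN intersection is H = (-5.63, 26.1). S is the foot of the tangent from H: S = (-22.5, 4.20).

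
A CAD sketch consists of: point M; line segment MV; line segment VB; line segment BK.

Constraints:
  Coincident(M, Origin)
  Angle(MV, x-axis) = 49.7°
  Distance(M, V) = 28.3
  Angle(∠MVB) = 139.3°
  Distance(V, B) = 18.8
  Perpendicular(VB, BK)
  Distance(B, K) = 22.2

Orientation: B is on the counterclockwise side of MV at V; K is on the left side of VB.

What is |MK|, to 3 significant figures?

40.4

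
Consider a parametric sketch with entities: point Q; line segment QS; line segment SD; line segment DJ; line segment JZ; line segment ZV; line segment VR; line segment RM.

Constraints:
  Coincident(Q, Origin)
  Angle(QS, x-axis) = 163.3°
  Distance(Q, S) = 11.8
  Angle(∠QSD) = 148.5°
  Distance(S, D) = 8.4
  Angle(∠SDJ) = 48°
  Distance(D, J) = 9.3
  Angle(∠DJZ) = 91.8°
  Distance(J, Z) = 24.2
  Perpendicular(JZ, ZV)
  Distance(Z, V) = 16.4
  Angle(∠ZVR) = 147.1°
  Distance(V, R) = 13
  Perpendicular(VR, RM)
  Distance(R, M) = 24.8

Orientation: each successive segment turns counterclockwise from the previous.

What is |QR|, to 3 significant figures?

35.4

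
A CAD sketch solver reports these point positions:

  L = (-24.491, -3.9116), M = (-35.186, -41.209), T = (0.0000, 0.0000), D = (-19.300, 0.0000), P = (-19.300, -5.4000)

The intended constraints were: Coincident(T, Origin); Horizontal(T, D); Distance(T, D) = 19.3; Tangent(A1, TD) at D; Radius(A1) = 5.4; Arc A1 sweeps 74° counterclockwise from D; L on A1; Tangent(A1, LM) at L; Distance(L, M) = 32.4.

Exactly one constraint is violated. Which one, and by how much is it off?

Distance(L, M) = 32.4 — off by 6.40.

T = (0.00, 0.00) ✓; T.y = 0.00, D.y = 0.00 ✓; |TD| = 19.30 ✓; ∠(PD, DT) = 90.00° ✓; |PD| = 5.400 ✓; bearing(P→L) − bearing(P→D) = 74.00° ✓; |PL| = 5.400 ✓; ∠(PL, LM) = 90.00° ✓; |LM| = 38.80 ✗.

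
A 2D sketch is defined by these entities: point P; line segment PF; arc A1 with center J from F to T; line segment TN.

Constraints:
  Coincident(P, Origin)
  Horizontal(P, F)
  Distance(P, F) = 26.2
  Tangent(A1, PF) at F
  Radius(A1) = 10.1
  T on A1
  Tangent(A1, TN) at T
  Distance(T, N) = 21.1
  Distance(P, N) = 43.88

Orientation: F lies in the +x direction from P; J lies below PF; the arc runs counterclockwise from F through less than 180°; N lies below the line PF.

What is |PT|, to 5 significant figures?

23.308

Checks: ∠(JF, FP) = 90.00° ✓; |JT| = 10.10 ✓; ∠(JT, TN) = 90.00° ✓; |TN| = 21.10 ✓; |PN| = 43.88 ✓.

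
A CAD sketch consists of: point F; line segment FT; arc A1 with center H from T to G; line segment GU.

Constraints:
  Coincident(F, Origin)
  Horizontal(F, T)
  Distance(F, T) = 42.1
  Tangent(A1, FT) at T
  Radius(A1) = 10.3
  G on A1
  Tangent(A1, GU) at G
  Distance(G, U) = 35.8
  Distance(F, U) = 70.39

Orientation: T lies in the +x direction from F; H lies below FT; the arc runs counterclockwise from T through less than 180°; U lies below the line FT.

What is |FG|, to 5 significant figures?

37.179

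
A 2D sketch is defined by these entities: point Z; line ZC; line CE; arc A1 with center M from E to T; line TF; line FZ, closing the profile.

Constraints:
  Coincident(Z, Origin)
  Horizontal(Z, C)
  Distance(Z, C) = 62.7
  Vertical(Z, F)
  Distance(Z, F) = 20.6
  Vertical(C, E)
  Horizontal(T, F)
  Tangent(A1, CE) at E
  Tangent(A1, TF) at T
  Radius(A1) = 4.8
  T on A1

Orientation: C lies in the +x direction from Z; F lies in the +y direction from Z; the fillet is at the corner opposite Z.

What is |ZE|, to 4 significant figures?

64.66

The virtual corner opposite Z is at (62.70, 20.60). Tangency of A1 to CE means the radius ME is perpendicular to CE and the tangent condition forces MT to be normal to TF, with radius 4.8, so the center M sits 4.8 in from both sides at M = (57.90, 15.80). That places the tangent points at E = (62.70, 15.80) on CE and T = (57.90, 20.60) on TF. Then |ZE| = |E − Z| = 64.66.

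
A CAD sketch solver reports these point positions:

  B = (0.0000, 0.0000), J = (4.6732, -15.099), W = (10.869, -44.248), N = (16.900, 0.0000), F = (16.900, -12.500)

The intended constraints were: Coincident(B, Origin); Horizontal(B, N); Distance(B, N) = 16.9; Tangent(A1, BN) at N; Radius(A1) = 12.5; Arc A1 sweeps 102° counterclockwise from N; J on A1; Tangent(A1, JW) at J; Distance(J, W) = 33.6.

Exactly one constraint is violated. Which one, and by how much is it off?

Distance(J, W) = 33.6 — off by 3.80.

B = (0.00, 0.00) ✓; B.y = 0.00, N.y = 0.00 ✓; |BN| = 16.90 ✓; ∠(FN, NB) = 90.00° ✓; |FN| = 12.50 ✓; bearing(F→J) − bearing(F→N) = 102.0° ✓; |FJ| = 12.50 ✓; ∠(FJ, JW) = 90.00° ✓; |JW| = 29.80 ✗.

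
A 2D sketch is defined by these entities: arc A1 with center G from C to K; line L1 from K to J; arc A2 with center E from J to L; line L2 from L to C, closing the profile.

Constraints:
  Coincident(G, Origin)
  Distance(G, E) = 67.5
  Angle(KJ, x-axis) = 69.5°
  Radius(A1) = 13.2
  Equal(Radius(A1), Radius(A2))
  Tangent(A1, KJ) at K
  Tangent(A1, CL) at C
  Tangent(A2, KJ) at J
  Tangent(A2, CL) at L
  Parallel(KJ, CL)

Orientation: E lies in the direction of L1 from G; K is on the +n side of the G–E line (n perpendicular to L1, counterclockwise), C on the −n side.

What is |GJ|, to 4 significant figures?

68.78

Tangency of A1 to both parallel lines with radius 13.2 puts K and C at G ± 13.2·n: K = (-12.36, 4.623), C = (12.36, -4.623). Equal radii place J and L the same way about E: J = E + 13.2·n = (11.27, 67.85), L = E − 13.2·n = (36.00, 58.60). Then |GJ| = |J − G| = 68.78.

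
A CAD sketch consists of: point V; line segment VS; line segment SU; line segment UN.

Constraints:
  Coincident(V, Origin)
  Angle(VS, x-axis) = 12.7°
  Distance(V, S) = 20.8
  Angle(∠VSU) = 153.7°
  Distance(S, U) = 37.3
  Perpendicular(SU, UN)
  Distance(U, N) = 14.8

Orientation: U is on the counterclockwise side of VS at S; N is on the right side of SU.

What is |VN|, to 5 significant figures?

60.884

V is at the origin; VS runs at 12.7° with length 20.8, so S = 20.8·(cos 12.7°, sin 12.7°) = (20.291, 4.5728). ∠VSU = 153.7°, so SU runs at 12.7° + (180° − 153.7°) = 39.000° from the x-axis; with |SU| = 37.3, U = S + 37.3·(cos 39.000°, sin 39.000°) = (49.279, 28.046). The perpendicularity gives UN at right angles to SU; with |UN| = 14.8 on the right of SU, N = U + 14.8·(0.62932, -0.77715) = (58.593, 16.545). Then |VN| = |N − V| = 60.884.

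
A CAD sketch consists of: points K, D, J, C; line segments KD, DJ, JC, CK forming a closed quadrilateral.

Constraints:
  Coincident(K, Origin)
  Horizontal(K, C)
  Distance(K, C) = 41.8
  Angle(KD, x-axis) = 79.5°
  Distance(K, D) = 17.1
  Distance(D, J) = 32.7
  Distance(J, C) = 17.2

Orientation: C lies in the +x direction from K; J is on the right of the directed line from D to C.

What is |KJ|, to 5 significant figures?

26.756

Checks: |DJ| = 32.70 ✓; |JC| = 17.20 ✓.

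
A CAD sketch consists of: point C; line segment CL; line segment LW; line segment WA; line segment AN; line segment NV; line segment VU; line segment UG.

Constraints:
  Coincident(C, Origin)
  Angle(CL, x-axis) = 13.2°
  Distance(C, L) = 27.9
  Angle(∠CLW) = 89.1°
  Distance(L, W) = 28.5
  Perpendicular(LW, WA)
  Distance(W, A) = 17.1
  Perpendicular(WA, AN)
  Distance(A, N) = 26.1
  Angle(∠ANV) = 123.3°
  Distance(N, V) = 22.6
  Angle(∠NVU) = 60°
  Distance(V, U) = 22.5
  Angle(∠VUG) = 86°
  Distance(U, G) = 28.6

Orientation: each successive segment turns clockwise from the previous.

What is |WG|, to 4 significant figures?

30.33

C is at the origin; CL runs at 13.2° with length 27.9, so L = (27.16, 6.371). ∠CLW = 89.1° gives LW at -77.70° from the x-axis; with |LW| = 28.5, W = (33.23, -21.47). LW ⟂ WA, so WA runs at -167.7°; with |WA| = 17.1, A = (16.53, -25.12). WA is perpendicular to AN, so AN runs at 102.3°; with |AN| = 26.1, N = (10.97, 0.3833). ∠ANV = 123.3° gives NV at 45.60° from the x-axis; with |NV| = 22.6, V = (26.78, 16.53). ∠NVU = 60.0° gives VU at -74.40° from the x-axis; with |VU| = 22.5, U = (32.83, -5.141). ∠VUG = 86.0° gives UG at -168.4° from the x-axis; with |UG| = 28.6, G = (4.814, -10.89). Then |WG| = |G − W| = 30.33.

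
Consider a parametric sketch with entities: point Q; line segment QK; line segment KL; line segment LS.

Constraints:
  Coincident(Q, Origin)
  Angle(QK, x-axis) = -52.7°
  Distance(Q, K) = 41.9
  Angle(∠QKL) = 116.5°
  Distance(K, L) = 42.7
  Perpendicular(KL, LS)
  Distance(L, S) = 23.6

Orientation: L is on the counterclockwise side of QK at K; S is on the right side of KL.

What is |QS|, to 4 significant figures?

86.62

Q is at the origin; QK runs at -52.7° with length 41.9, so K = 41.9·(cos -52.7°, sin -52.7°) = (25.39, -33.33). ∠QKL = 116.5°, so KL runs at -52.7° + (180° − 116.5°) = 10.80° from the x-axis; with |KL| = 42.7, L = K + 42.7·(cos 10.80°, sin 10.80°) = (67.33, -25.33). KL is perpendicular to LS; with |LS| = 23.6 on the right of KL, S = L + 23.6·(0.1874, -0.9823) = (71.76, -48.51). Then |QS| = |S − Q| = 86.62.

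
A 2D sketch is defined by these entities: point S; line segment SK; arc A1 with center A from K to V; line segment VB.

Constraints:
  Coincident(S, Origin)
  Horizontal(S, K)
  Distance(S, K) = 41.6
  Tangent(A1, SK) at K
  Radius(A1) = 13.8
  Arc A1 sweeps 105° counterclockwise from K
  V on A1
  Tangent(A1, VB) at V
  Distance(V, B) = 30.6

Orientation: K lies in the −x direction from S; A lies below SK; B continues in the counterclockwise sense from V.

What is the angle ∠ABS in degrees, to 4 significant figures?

35.77°

S is at the origin; S and K share the same y with |SK| = 41.6 and K on the −x side, so K = (-41.60, 0.000). The tangent condition forces AK to be normal to SK, so A = K + (0, -13.8) = (-41.60, -13.80). On A1, K sits at bearing 90° from A; a 105° counterclockwise sweep puts V at bearing 195°, so V = A + 13.8·(cos 195°, sin 195°) = (-54.93, -17.37). The tangent condition forces AV to be normal to VB, so VB runs along (−sin 195°, cos 195°); with |VB| = 30.6, B = (-47.01, -46.93). Then cos ∠ABS = BA·BS / (|BA||BS|), giving 35.77°.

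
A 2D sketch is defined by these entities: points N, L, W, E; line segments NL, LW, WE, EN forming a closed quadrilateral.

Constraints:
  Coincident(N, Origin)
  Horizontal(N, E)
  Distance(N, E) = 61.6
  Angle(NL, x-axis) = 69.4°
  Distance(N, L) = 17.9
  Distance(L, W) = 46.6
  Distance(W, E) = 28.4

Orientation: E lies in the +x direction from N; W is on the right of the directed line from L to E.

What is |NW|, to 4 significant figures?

42.15

N is at the origin; NE is horizontal with |NE| = 61.6 and E in +x, so E = (61.6, 0). NL runs at 69.4° with |NL| = 17.9, so L = (6.298, 16.76). W is determined by |LW| = 46.6 and |WE| = 28.4 together: it lies at the intersection of circle(L, 46.6) and circle(E, 28.4). With |LE| = 57.78, the foot of the radical line on LE is 40.70 from L and the perpendicular offset is √(46.6² − 40.70²) = 22.69. Taking the right-of-LE solution: W = (38.67, -16.76).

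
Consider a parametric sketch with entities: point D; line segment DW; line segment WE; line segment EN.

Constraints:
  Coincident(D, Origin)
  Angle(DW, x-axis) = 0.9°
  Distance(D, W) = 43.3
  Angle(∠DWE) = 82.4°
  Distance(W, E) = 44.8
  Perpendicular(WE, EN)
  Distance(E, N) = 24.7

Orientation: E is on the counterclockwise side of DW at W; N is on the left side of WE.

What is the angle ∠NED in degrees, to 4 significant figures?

42.31°

∠DWE = 82.4°, so WE runs at 0.9° + (180° − 82.4°) = 98.50° from the x-axis; with |WE| = 44.8, E = W + 44.8·(cos 98.50°, sin 98.50°) = (36.67, 44.99). WE is perpendicular to EN; with |EN| = 24.7 on the left of WE, N = E + 24.7·(-0.9890, -0.1478) = (12.24, 41.34). Then cos ∠NED = EN·ED / (|EN||ED|), giving 42.31°.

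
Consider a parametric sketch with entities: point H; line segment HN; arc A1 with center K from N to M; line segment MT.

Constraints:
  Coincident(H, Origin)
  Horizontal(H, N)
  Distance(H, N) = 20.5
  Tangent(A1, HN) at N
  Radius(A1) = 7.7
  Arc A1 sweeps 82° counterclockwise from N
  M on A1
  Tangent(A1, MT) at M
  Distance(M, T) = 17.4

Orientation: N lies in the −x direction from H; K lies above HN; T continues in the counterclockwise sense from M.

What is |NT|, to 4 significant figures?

25.89

H is at the origin; H and N share the same y with |HN| = 20.5 and N on the −x side, so N = (-20.50, 0.000). Since A1 is tangent to HN there, KN ⟂ HN, so K = N + (0, 7.7) = (-20.50, 7.700). On A1, N sits at bearing -90° from K; an 82° counterclockwise sweep puts M at bearing -8°, so M = K + 7.7·(cos -8°, sin -8°) = (-12.87, 6.628). The tangent condition forces KM to be normal to MT, so MT runs along (−sin -8°, cos -8°); with |MT| = 17.4, T = (-10.45, 23.86). Then |NT| = |T − N| = 25.89.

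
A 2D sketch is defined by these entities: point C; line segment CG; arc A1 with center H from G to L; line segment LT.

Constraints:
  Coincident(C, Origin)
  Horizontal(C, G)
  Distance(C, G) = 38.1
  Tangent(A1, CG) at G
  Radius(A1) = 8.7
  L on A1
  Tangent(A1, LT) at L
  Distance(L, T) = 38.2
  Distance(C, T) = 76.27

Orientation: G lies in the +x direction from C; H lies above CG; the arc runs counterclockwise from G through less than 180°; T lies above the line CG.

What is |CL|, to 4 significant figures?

45.04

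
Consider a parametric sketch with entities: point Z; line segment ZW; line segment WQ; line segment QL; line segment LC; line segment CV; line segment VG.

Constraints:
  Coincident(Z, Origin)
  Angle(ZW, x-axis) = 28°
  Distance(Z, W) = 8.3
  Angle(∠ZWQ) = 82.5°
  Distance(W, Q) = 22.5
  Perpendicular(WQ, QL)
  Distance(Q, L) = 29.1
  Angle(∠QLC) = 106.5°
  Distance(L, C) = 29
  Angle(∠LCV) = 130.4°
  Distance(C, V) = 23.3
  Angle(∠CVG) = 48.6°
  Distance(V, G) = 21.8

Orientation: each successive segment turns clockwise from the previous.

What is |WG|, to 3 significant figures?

19.2

Z is at the origin; ZW runs at 28.0° with length 8.3, so W = (7.33, 3.90). ∠ZWQ = 82.5° gives WQ at -69.5° from the x-axis; with |WQ| = 22.5, Q = (15.2, -17.2). The perpendicularity gives QL at right angles to WQ, so QL runs at -160°; with |QL| = 29.1, L = (-12.0, -27.4). ∠QLC = 106.5° gives LC at 127° from the x-axis; with |LC| = 29.0, C = (-29.5, -4.21). ∠LCV = 130.4° gives CV at 77.4° from the x-axis; with |CV| = 23.3, V = (-24.4, 18.5). ∠CVG = 48.6° gives VG at -54.0° from the x-axis; with |VG| = 21.8, G = (-11.6, 0.893). Then |WG| = |G − W| = 19.2.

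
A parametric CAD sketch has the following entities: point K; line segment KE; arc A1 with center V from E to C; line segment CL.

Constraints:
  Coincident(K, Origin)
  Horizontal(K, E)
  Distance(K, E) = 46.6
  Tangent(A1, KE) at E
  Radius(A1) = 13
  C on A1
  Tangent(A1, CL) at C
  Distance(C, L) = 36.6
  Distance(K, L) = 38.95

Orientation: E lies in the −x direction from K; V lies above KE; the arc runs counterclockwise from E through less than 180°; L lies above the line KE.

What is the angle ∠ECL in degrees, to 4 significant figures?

152.2°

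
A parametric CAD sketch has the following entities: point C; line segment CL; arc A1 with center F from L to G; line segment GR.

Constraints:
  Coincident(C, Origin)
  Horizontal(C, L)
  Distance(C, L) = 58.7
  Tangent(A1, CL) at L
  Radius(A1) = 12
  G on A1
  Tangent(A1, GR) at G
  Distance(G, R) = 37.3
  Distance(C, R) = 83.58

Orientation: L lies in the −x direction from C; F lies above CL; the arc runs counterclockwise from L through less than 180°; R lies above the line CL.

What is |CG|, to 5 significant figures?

51.492

Checks: |FL| = 12.00 ✓; |FG| = 12.00 ✓; ∠(FG, GR) = 90.00° ✓; |GR| = 37.30 ✓; |CR| = 83.58 ✓.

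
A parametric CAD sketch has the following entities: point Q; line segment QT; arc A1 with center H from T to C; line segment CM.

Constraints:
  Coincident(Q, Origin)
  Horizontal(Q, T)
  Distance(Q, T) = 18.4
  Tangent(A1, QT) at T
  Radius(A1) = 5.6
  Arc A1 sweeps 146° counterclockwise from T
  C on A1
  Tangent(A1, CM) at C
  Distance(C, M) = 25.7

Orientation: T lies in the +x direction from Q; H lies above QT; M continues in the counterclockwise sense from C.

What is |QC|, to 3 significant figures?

23.8

The tangent condition forces HT to be normal to QT, so H = T + (0, 5.6) = (18.4, 5.60). On A1, T sits at bearing -90° from H; a 146° counterclockwise sweep puts C at bearing 56°, so C = H + 5.6·(cos 56°, sin 56°) = (21.5, 10.2). Then |QC| = |C − Q| = 23.8.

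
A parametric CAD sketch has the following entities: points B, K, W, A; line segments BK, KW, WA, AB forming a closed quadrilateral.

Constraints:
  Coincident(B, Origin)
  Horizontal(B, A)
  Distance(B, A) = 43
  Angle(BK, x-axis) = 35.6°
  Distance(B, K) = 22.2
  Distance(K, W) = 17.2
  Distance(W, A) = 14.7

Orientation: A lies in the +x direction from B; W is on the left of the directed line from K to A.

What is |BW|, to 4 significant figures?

37.39

Checks: |KW| = 17.20 ✓; |WA| = 14.70 ✓.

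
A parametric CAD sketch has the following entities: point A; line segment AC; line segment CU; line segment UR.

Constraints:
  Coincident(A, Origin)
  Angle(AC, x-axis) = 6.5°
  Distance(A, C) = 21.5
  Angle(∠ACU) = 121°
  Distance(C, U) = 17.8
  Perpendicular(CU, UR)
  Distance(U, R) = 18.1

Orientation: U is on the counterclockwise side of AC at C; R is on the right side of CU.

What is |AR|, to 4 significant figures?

46.56

∠ACU = 121.0°, so CU runs at 6.5° + (180° − 121.0°) = 65.50° from the x-axis; with |CU| = 17.8, U = C + 17.8·(cos 65.50°, sin 65.50°) = (28.74, 18.63). The perpendicularity gives UR at right angles to CU; with |UR| = 18.1 on the right of CU, R = U + 18.1·(0.9100, -0.4147) = (45.21, 11.13). Then |AR| = |R − A| = 46.56.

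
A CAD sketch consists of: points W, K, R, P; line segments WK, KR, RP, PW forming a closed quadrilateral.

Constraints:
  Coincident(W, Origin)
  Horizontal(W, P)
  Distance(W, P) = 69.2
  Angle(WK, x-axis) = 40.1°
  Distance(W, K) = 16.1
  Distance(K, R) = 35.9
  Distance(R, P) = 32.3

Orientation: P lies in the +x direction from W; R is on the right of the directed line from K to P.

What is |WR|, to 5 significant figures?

41.673

W is at the origin; W and P share the same y with |WP| = 69.2 and P in +x, so P = (69.2, 0). WK runs at 40.1° with |WK| = 16.1, so K = (12.315, 10.370). R is determined by |KR| = 35.9 and |RP| = 32.3 together: it lies at the intersection of circle(K, 35.9) and circle(P, 32.3). With |KP| = 57.822, the foot of the radical line on KP is 31.034 from K and the perpendicular offset is √(35.9² − 31.034²) = 18.047. Taking the right-of-KP solution: R = (39.610, -12.950).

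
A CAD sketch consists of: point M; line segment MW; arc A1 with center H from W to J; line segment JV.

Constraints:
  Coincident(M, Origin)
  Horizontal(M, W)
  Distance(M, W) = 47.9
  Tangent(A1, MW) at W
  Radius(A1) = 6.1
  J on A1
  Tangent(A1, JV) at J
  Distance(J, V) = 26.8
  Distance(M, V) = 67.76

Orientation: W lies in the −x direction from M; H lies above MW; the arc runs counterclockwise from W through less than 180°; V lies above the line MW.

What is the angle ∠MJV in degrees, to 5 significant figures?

143.15°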